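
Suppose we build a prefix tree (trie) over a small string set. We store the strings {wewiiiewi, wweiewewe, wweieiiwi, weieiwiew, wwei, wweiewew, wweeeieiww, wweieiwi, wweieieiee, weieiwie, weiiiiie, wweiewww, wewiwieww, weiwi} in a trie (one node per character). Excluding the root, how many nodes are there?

55

Insert word by word; a character creates a node only if that edge doesn't already exist:
  "wewiiiewi" → 9 new (w, e, w, i, i, i, e, w, i)
  "wweiewewe" → prefix "w" already present; 8 new (w, e, i, e, w, e, w, e)
  "wweieiiwi" → prefix "wweie" already present; 4 new (i, i, w, i)
  "weieiwiew" → prefix "we" already present; 7 new (i, e, i, w, i, e, w)
  "wwei" → prefix "wwei" already present; 0 new (none)
  "wweiewew" → prefix "wweiewew" already present; 0 new (none)
  "wweeeieiww" → prefix "wwe" already present; 7 new (e, e, i, e, i, w, w)
  "wweieiwi" → prefix "wweiei" already present; 2 new (w, i)
  "wweieieiee" → prefix "wweiei" already present; 4 new (e, i, e, e)
  "weieiwie" → prefix "weieiwie" already present; 0 new (none)
  "weiiiiie" → prefix "wei" already present; 5 new (i, i, i, i, e)
  "wweiewww" → prefix "wweiew" already present; 2 new (w, w)
  "wewiwieww" → prefix "wewi" already present; 5 new (w, i, e, w, w)
  "weiwi" → prefix "wei" already present; 2 new (w, i)
Total nodes = 9 + 8 + 4 + 7 + 0 + 0 + 7 + 2 + 4 + 0 + 5 + 2 + 5 + 2 = 55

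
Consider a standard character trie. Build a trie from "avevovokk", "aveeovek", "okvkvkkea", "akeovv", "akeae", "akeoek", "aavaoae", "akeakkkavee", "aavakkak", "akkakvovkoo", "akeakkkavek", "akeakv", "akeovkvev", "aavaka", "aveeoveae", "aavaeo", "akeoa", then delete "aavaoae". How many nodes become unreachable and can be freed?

After clearing the end-marker at "aavaoae", prune upward until reaching a node still needed by another word.
The suffix "oae" (3 nodes) is used only by "aavaoae"; the node for "aava" still has the child "k", so pruning stops there.
Nodes removed: 3

3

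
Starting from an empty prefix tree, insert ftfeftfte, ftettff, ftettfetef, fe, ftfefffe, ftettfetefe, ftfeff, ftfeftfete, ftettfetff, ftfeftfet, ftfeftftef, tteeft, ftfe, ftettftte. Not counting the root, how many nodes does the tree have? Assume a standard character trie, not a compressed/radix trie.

38

Count nodes per top-level branch (shared prefixes stored once):
  'f'-branch (fe, ftettfetef, ftettfetefe, ftettfetff, ftettff, ftettftte, ftfe, ftfeff, ftfefffe, ftfeftfet, ftfeftfete, ftfeftfte, ftfeftftef): 32 nodes
  't'-branch (tteeft): 6 nodes
Sum: 38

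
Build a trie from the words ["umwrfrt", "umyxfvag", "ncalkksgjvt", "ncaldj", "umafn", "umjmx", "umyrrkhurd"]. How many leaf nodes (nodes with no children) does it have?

A leaf is a node with no children — equivalently, the end of a word that is not a proper prefix of any other stored word.
Those words: "ncaldj", "ncalkksgjvt", "umafn", "umjmx", "umwrfrt", "umyrrkhurd", "umyxfvag"
Leaf count: 7

7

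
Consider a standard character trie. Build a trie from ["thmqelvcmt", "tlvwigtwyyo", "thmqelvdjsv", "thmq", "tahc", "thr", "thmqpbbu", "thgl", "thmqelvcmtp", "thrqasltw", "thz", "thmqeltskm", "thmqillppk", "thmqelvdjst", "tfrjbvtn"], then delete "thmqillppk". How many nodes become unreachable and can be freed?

6

Walk "thmqillppk" from the leaf back toward the root, removing each node that no remaining word uses.
The suffix "illppk" (6 nodes) is used only by "thmqillppk"; the node for "thmq" still has the child "e", so pruning stops there.
Nodes removed: 6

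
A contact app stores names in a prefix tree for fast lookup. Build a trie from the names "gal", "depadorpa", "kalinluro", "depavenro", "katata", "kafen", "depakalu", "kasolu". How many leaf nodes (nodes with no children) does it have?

A leaf is a node with no children — equivalently, the end of a word that is not a proper prefix of any other stored word.
Those words: "depadorpa", "depakalu", "depavenro", "gal", "kafen", "kalinluro", "kasolu", "katata"
Leaf count: 8

8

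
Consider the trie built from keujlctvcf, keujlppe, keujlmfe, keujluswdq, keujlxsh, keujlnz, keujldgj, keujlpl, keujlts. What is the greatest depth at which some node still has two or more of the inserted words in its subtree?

Look for the deepest trie node that still has at least two words in its subtree.
"keujlpl" and "keujlppe" agree on "keujlp" (6 characters) before diverging; nothing deeper is shared.
Longest shared-prefix length: 6

6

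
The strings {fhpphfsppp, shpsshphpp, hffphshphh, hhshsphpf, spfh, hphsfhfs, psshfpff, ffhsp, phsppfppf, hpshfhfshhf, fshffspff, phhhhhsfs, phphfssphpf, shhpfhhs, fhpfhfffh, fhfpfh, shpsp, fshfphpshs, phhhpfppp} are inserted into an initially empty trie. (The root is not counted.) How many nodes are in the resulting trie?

Insert word by word; a character creates a node only if that edge doesn't already exist:
  "fhpphfsppp" → 10 new (f, h, p, p, h, f, s, p, p, p)
  "shpsshphpp" → 10 new (s, h, p, s, s, h, p, h, p, p)
  "hffphshphh" → 10 new (h, f, f, p, h, s, h, p, h, h)
  "hhshsphpf" → prefix "h" already present; 8 new (h, s, h, s, p, h, p, f)
  "spfh" → prefix "s" already present; 3 new (p, f, h)
  "hphsfhfs" → prefix "h" already present; 7 new (p, h, s, f, h, f, s)
  "psshfpff" → 8 new (p, s, s, h, f, p, f, f)
  "ffhsp" → prefix "f" already present; 4 new (f, h, s, p)
  "phsppfppf" → prefix "p" already present; 8 new (h, s, p, p, f, p, p, f)
  "hpshfhfshhf" → prefix "hp" already present; 9 new (s, h, f, h, f, s, h, h, f)
  "fshffspff" → prefix "f" already present; 8 new (s, h, f, f, s, p, f, f)
  "phhhhhsfs" → prefix "ph" already present; 7 new (h, h, h, h, s, f, s)
  "phphfssphpf" → prefix "ph" already present; 9 new (p, h, f, s, s, p, h, p, f)
  "shhpfhhs" → prefix "sh" already present; 6 new (h, p, f, h, h, s)
  "fhpfhfffh" → prefix "fhp" already present; 6 new (f, h, f, f, f, h)
  "fhfpfh" → prefix "fh" already present; 4 new (f, p, f, h)
  "shpsp" → prefix "shps" already present; 1 new (p)
  "fshfphpshs" → prefix "fshf" already present; 6 new (p, h, p, s, h, s)
  "phhhpfppp" → prefix "phhh" already present; 5 new (p, f, p, p, p)
Total nodes = 10 + 10 + 10 + 8 + 3 + 7 + 8 + 4 + 8 + 9 + 8 + 7 + 9 + 6 + 6 + 4 + 1 + 6 + 5 = 129

129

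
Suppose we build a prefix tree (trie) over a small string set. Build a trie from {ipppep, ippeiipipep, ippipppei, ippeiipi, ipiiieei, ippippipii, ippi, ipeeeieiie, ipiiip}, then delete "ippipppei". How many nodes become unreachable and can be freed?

A node on "ippipppei"'s path can go only if nothing else ends at it or branches off below it.
The suffix "pei" (3 nodes) is used only by "ippipppei"; the node for "ippipp" still has the child "i", so pruning stops there.
Nodes removed: 3

3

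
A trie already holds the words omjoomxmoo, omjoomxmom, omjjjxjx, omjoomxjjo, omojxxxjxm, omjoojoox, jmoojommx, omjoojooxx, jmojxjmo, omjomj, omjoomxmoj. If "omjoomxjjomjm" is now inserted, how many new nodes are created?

The longest prefix of "omjoomxjjomjm" already in the trie is "omjoomxjjo" (length 10).
Each of the 3 remaining characters creates one node.

3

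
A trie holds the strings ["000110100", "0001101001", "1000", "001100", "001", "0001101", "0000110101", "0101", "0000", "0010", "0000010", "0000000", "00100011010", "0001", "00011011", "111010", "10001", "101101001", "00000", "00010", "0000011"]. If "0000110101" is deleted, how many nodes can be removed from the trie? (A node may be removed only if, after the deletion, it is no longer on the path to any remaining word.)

6

A node on "0000110101"'s path can go only if nothing else ends at it or branches off below it.
The suffix "110101" (6 nodes) is used only by "0000110101"; the node for "0000" still has the child "0", so pruning stops there.
Nodes removed: 6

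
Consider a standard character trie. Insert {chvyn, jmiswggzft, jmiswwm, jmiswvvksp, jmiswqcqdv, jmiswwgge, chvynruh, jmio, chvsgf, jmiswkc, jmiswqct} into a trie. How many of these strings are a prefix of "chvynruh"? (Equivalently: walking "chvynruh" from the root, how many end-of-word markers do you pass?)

Check each prefix of "chvynruh" against the stored set — each match is an end-marker on the path.
Prefixes of the query that are stored words: "chvyn", "chvynruh"
Count: 2

2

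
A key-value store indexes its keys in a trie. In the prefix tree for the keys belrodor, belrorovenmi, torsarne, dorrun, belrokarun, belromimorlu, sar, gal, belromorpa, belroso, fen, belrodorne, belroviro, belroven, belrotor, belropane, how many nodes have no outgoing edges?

Leaves are exactly the stored words that no other stored word extends.
Those words: "belrodorne", "belrokarun", "belromimorlu", "belromorpa", "belropane", "belrorovenmi", "belroso", "belrotor", "belroven", "belroviro", "dorrun", "fen", "gal", "sar", "torsarne"
Leaf count: 15

15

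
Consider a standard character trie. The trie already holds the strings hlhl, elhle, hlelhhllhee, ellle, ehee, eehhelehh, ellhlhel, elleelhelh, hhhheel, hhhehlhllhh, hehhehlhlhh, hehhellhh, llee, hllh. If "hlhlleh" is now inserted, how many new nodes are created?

3

Walking "hlhlleh" from the root, the first 4 characters ("hlhl") follow existing edges; "l" is the first miss.
So 7 − 4 = 3 new nodes.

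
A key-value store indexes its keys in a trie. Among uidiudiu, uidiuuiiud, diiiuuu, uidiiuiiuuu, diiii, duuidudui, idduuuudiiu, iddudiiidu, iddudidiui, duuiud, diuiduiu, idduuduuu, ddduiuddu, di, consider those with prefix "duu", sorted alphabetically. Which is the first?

duuidudui

DFS of the "duu" subtree visits, in order: "duuidudui", "duuiud"
Position 1: duuidudui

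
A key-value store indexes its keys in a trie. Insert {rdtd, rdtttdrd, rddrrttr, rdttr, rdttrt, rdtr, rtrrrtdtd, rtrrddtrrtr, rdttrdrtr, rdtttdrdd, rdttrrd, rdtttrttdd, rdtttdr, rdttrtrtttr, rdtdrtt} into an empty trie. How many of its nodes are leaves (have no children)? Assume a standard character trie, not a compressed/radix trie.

10

A leaf is a node with no children — equivalently, the end of a word that is not a proper prefix of any other stored word.
Those words: "rddrrttr", "rdtdrtt", "rdtr", "rdttrdrtr", "rdttrrd", "rdttrtrtttr", "rdtttdrdd", "rdtttrttdd", "rtrrddtrrtr", "rtrrrtdtd"
Leaf count: 10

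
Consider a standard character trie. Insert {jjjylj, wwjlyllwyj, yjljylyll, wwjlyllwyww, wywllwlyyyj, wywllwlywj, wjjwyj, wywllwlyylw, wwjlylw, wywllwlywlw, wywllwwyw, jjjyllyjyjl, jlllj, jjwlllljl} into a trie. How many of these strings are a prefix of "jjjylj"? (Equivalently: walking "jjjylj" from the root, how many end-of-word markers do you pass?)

Check each prefix of "jjjylj" against the stored set — each match is an end-marker on the path.
Prefixes of the query that are stored words: "jjjylj"
Count: 1

1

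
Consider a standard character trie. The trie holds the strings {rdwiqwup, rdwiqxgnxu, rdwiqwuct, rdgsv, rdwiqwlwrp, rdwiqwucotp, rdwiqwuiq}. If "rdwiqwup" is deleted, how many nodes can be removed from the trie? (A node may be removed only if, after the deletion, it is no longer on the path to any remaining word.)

Walk "rdwiqwup" from the leaf back toward the root, removing each node that no remaining word uses.
The suffix "p" (1 node) is used only by "rdwiqwup"; the node for "rdwiqwu" still has the child "c", so pruning stops there.
Nodes removed: 1

1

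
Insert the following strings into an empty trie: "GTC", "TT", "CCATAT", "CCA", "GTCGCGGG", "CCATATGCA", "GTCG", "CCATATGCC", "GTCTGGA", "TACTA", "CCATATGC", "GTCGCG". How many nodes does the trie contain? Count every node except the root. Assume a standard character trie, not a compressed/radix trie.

28

For each word, the new-node count is its length minus the longest prefix already in the trie:
  "GTC" → 3 new (G, T, C)
  "TT" → 2 new (T, T)
  "CCATAT" → 6 new (C, C, A, T, A, T)
  "CCA" → prefix "CCA" already present; 0 new (none)
  "GTCGCGGG" → prefix "GTC" already present; 5 new (G, C, G, G, G)
  "CCATATGCA" → prefix "CCATAT" already present; 3 new (G, C, A)
  "GTCG" → prefix "GTCG" already present; 0 new (none)
  "CCATATGCC" → prefix "CCATATGC" already present; 1 new (C)
  "GTCTGGA" → prefix "GTC" already present; 4 new (T, G, G, A)
  "TACTA" → prefix "T" already present; 4 new (A, C, T, A)
  "CCATATGC" → prefix "CCATATGC" already present; 0 new (none)
  "GTCGCG" → prefix "GTCGCG" already present; 0 new (none)
Total nodes = 3 + 2 + 6 + 0 + 5 + 3 + 0 + 1 + 4 + 4 + 0 + 0 = 28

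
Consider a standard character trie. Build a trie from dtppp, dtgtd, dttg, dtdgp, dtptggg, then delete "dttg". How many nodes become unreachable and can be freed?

2

After clearing the end-marker at "dttg", prune upward until reaching a node still needed by another word.
The suffix "tg" (2 nodes) is used only by "dttg"; the node for "dt" still has the child "p", so pruning stops there.
Nodes removed: 2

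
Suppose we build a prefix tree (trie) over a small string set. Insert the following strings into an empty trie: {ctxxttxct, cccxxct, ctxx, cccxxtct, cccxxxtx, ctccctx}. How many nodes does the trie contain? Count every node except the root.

26

Trie structure (* marks end of a word):
(root)
└─ c
   ├─ c
   │  └─ c
   │     └─ x
   │        └─ x
   │           ├─ c
   │           │  └─ t *
   │           ├─ t
   │           │  └─ c
   │           │     └─ t *
   │           └─ x
   │              └─ t
   │                 └─ x *
   └─ t
      ├─ c
      │  └─ c
      │     └─ c
      │        └─ t
      │           └─ x *
      └─ x
         └─ x *
            └─ t
               └─ t
                  └─ x
                     └─ c
                        └─ t *
Counting every labelled node above: 26.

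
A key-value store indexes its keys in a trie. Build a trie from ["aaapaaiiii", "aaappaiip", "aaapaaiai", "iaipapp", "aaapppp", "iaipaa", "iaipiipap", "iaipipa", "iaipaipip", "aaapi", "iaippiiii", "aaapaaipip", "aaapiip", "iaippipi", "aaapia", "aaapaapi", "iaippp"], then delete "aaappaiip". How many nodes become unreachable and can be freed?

A node on "aaappaiip"'s path can go only if nothing else ends at it or branches off below it.
The suffix "aiip" (4 nodes) is used only by "aaappaiip"; the node for "aaapp" still has the child "p", so pruning stops there.
Nodes removed: 4

4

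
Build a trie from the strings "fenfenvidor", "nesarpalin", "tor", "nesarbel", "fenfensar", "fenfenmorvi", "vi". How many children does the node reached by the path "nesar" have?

2

Walk "nesar" from the root, arriving at one node.
Characters that immediately follow "nesar" among the stored strings: {b, p}.
That node has 2 child edges.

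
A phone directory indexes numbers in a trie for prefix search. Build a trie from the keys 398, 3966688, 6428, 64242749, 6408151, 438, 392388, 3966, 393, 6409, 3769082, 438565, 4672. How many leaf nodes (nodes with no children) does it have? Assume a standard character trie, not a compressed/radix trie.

A leaf is a node with no children — equivalently, the end of a word that is not a proper prefix of any other stored word.
Those words: "3769082", "392388", "393", "3966688", "398", "438565", "4672", "6408151", "6409", "64242749", "6428"
Leaf count: 11

11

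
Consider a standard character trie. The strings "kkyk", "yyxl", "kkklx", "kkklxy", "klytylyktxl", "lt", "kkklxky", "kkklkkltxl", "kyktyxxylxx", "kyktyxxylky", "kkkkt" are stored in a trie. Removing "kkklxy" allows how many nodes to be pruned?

A node on "kkklxy"'s path can go only if nothing else ends at it or branches off below it.
The suffix "y" (1 node) is used only by "kkklxy"; the node for "kkklx" still has the child "k", so pruning stops there.
Nodes removed: 1

1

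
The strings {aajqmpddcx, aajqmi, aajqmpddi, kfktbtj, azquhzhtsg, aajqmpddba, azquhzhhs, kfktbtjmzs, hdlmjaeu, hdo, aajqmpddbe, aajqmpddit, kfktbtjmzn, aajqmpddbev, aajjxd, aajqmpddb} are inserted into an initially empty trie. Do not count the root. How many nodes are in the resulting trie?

Trace insertions, counting only characters that open a new branch:
  "aajqmpddcx" → 10 new (a, a, j, q, m, p, d, d, c, x)
  "aajqmi" → prefix "aajqm" already present; 1 new (i)
  "aajqmpddi" → prefix "aajqmpdd" already present; 1 new (i)
  "kfktbtj" → 7 new (k, f, k, t, b, t, j)
  "azquhzhtsg" → prefix "a" already present; 9 new (z, q, u, h, z, h, t, s, g)
  "aajqmpddba" → prefix "aajqmpdd" already present; 2 new (b, a)
  "azquhzhhs" → prefix "azquhzh" already present; 2 new (h, s)
  "kfktbtjmzs" → prefix "kfktbtj" already present; 3 new (m, z, s)
  "hdlmjaeu" → 8 new (h, d, l, m, j, a, e, u)
  "hdo" → prefix "hd" already present; 1 new (o)
  "aajqmpddbe" → prefix "aajqmpddb" already present; 1 new (e)
  "aajqmpddit" → prefix "aajqmpddi" already present; 1 new (t)
  "kfktbtjmzn" → prefix "kfktbtjmz" already present; 1 new (n)
  "aajqmpddbev" → prefix "aajqmpddbe" already present; 1 new (v)
  "aajjxd" → prefix "aaj" already present; 3 new (j, x, d)
  "aajqmpddb" → prefix "aajqmpddb" already present; 0 new (none)
Total nodes = 10 + 1 + 1 + 7 + 9 + 2 + 2 + 3 + 8 + 1 + 1 + 1 + 1 + 1 + 3 + 0 = 51

51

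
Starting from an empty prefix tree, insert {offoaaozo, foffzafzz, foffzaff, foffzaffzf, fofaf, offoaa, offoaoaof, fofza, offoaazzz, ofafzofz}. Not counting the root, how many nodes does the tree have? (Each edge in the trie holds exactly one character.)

Count nodes per top-level branch (shared prefixes stored once):
  'f'-branch (fofaf, foffzaff, foffzaffzf, foffzafzz, fofza): 16 nodes
  'o'-branch (ofafzofz, offoaa, offoaaozo, offoaazzz, offoaoaof): 22 nodes
Sum: 38

38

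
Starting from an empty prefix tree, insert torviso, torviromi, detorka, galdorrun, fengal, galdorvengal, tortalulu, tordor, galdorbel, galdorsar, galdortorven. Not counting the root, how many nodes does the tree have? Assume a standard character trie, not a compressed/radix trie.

Insert word by word; a character creates a node only if that edge doesn't already exist:
  "torviso" → 7 new (t, o, r, v, i, s, o)
  "torviromi" → prefix "torvi" already present; 4 new (r, o, m, i)
  "detorka" → 7 new (d, e, t, o, r, k, a)
  "galdorrun" → 9 new (g, a, l, d, o, r, r, u, n)
  "fengal" → 6 new (f, e, n, g, a, l)
  "galdorvengal" → prefix "galdor" already present; 6 new (v, e, n, g, a, l)
  "tortalulu" → prefix "tor" already present; 6 new (t, a, l, u, l, u)
  "tordor" → prefix "tor" already present; 3 new (d, o, r)
  "galdorbel" → prefix "galdor" already present; 3 new (b, e, l)
  "galdorsar" → prefix "galdor" already present; 3 new (s, a, r)
  "galdortorven" → prefix "galdor" already present; 6 new (t, o, r, v, e, n)
Total nodes = 7 + 4 + 7 + 9 + 6 + 6 + 6 + 3 + 3 + 3 + 6 = 60

60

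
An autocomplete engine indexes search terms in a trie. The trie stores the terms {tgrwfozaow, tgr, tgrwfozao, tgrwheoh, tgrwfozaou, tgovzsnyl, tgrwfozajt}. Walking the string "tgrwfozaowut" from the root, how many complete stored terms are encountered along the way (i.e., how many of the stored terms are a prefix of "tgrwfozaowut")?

Walk "tgrwfozaowut" from the root; an end-of-word marker is hit whenever a stored word is a prefix of "tgrwfozaowut".
Prefixes of the query that are stored words: "tgr", "tgrwfozao", "tgrwfozaow"
Count: 3

3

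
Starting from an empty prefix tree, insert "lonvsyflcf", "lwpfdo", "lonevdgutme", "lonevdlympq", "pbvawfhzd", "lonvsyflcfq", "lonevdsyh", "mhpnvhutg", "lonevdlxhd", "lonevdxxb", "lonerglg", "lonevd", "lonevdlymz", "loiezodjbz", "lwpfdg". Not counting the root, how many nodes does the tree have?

70

Trace insertions, counting only characters that open a new branch:
  "lonvsyflcf" → 10 new (l, o, n, v, s, y, f, l, c, f)
  "lwpfdo" → prefix "l" already present; 5 new (w, p, f, d, o)
  "lonevdgutme" → prefix "lon" already present; 8 new (e, v, d, g, u, t, m, e)
  "lonevdlympq" → prefix "lonevd" already present; 5 new (l, y, m, p, q)
  "pbvawfhzd" → 9 new (p, b, v, a, w, f, h, z, d)
  "lonvsyflcfq" → prefix "lonvsyflcf" already present; 1 new (q)
  "lonevdsyh" → prefix "lonevd" already present; 3 new (s, y, h)
  "mhpnvhutg" → 9 new (m, h, p, n, v, h, u, t, g)
  "lonevdlxhd" → prefix "lonevdl" already present; 3 new (x, h, d)
  "lonevdxxb" → prefix "lonevd" already present; 3 new (x, x, b)
  "lonerglg" → prefix "lone" already present; 4 new (r, g, l, g)
  "lonevd" → prefix "lonevd" already present; 0 new (none)
  "lonevdlymz" → prefix "lonevdlym" already present; 1 new (z)
  "loiezodjbz" → prefix "lo" already present; 8 new (i, e, z, o, d, j, b, z)
  "lwpfdg" → prefix "lwpfd" already present; 1 new (g)
Total nodes = 10 + 5 + 8 + 5 + 9 + 1 + 3 + 9 + 3 + 3 + 4 + 0 + 1 + 8 + 1 = 70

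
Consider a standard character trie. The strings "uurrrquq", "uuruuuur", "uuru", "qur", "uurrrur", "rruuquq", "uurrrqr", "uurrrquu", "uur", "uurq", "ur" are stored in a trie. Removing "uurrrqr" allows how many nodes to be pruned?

1

After clearing the end-marker at "uurrrqr", prune upward until reaching a node still needed by another word.
The suffix "r" (1 node) is used only by "uurrrqr"; the node for "uurrrq" still has the child "u", so pruning stops there.
Nodes removed: 1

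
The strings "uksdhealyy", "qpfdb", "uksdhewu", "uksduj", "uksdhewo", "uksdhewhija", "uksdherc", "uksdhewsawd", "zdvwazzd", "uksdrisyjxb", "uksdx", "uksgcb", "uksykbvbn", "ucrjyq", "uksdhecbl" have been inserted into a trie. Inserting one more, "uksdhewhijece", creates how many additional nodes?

3

The longest prefix of "uksdhewhijece" already in the trie is "uksdhewhij" (length 10).
New nodes needed: |"uksdhewhijece"| − 10 = 13 − 10 = 3.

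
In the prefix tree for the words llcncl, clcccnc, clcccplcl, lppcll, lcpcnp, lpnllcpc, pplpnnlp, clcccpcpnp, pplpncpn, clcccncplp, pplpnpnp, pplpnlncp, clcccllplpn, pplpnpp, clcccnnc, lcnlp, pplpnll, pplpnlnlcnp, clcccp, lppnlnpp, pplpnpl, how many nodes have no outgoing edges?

19

A leaf is a node with no children — equivalently, the end of a word that is not a proper prefix of any other stored word.
Those words: "clcccllplpn", "clcccncplp", "clcccnnc", "clcccpcpnp", "clcccplcl", "lcnlp", "lcpcnp", "llcncl", "lpnllcpc", "lppcll", "lppnlnpp", "pplpncpn", "pplpnll", "pplpnlncp", "pplpnlnlcnp", "pplpnnlp", "pplpnpl", "pplpnpnp", "pplpnpp"
Leaf count: 19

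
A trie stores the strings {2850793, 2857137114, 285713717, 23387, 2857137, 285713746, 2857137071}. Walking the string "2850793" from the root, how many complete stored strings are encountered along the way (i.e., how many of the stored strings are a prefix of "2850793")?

Traverse "2850793" character by character; count nodes along the way that are marked as word ends.
Prefixes of the query that are stored words: "2850793"
Count: 1

1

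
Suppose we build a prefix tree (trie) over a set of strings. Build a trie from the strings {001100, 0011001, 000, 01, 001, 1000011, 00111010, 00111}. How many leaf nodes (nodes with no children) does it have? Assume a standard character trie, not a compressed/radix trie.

Leaves are exactly the stored words that no other stored word extends.
Those words: "000", "0011001", "00111010", "01", "1000011"
Leaf count: 5

5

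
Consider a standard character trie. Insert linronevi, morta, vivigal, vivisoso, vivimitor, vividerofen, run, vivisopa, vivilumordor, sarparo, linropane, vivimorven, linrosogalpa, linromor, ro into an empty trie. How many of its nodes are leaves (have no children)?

Leaves are exactly the stored words that no other stored word extends.
Those words: "linromor", "linronevi", "linropane", "linrosogalpa", "morta", "ro", "run", "sarparo", "vividerofen", "vivigal", "vivilumordor", "vivimitor", "vivimorven", "vivisopa", "vivisoso"
Leaf count: 15

15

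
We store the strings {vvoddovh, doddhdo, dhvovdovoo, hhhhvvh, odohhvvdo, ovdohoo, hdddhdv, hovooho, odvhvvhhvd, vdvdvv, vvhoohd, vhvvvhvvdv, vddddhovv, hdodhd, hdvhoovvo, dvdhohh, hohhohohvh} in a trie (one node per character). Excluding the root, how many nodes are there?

For each word, the new-node count is its length minus the longest prefix already in the trie:
  "vvoddovh" → 8 new (v, v, o, d, d, o, v, h)
  "doddhdo" → 7 new (d, o, d, d, h, d, o)
  "dhvovdovoo" → prefix "d" already present; 9 new (h, v, o, v, d, o, v, o, o)
  "hhhhvvh" → 7 new (h, h, h, h, v, v, h)
  "odohhvvdo" → 9 new (o, d, o, h, h, v, v, d, o)
  "ovdohoo" → prefix "o" already present; 6 new (v, d, o, h, o, o)
  "hdddhdv" → prefix "h" already present; 6 new (d, d, d, h, d, v)
  "hovooho" → prefix "h" already present; 6 new (o, v, o, o, h, o)
  "odvhvvhhvd" → prefix "od" already present; 8 new (v, h, v, v, h, h, v, d)
  "vdvdvv" → prefix "v" already present; 5 new (d, v, d, v, v)
  "vvhoohd" → prefix "vv" already present; 5 new (h, o, o, h, d)
  "vhvvvhvvdv" → prefix "v" already present; 9 new (h, v, v, v, h, v, v, d, v)
  "vddddhovv" → prefix "vd" already present; 7 new (d, d, d, h, o, v, v)
  "hdodhd" → prefix "hd" already present; 4 new (o, d, h, d)
  "hdvhoovvo" → prefix "hd" already present; 7 new (v, h, o, o, v, v, o)
  "dvdhohh" → prefix "d" already present; 6 new (v, d, h, o, h, h)
  "hohhohohvh" → prefix "ho" already present; 8 new (h, h, o, h, o, h, v, h)
Total nodes = 8 + 7 + 9 + 7 + 9 + 6 + 6 + 6 + 8 + 5 + 5 + 9 + 7 + 4 + 7 + 6 + 8 = 117

117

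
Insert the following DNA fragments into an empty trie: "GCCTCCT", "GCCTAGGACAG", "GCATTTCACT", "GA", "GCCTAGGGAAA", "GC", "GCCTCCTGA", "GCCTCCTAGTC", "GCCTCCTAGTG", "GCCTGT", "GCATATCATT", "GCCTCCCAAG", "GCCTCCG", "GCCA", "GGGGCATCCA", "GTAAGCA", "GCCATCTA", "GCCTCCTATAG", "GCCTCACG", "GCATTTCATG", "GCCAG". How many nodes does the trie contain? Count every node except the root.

76

Insert word by word; a character creates a node only if that edge doesn't already exist:
  "GCCTCCT" → 7 new (G, C, C, T, C, C, T)
  "GCCTAGGACAG" → prefix "GCCT" already present; 7 new (A, G, G, A, C, A, G)
  "GCATTTCACT" → prefix "GC" already present; 8 new (A, T, T, T, C, A, C, T)
  "GA" → prefix "G" already present; 1 new (A)
  "GCCTAGGGAAA" → prefix "GCCTAGG" already present; 4 new (G, A, A, A)
  "GC" → prefix "GC" already present; 0 new (none)
  "GCCTCCTGA" → prefix "GCCTCCT" already present; 2 new (G, A)
  "GCCTCCTAGTC" → prefix "GCCTCCT" already present; 4 new (A, G, T, C)
  "GCCTCCTAGTG" → prefix "GCCTCCTAGT" already present; 1 new (G)
  "GCCTGT" → prefix "GCCT" already present; 2 new (G, T)
  "GCATATCATT" → prefix "GCAT" already present; 6 new (A, T, C, A, T, T)
  "GCCTCCCAAG" → prefix "GCCTCC" already present; 4 new (C, A, A, G)
  "GCCTCCG" → prefix "GCCTCC" already present; 1 new (G)
  "GCCA" → prefix "GCC" already present; 1 new (A)
  "GGGGCATCCA" → prefix "G" already present; 9 new (G, G, G, C, A, T, C, C, A)
  "GTAAGCA" → prefix "G" already present; 6 new (T, A, A, G, C, A)
  "GCCATCTA" → prefix "GCCA" already present; 4 new (T, C, T, A)
  "GCCTCCTATAG" → prefix "GCCTCCTA" already present; 3 new (T, A, G)
  "GCCTCACG" → prefix "GCCTC" already present; 3 new (A, C, G)
  "GCATTTCATG" → prefix "GCATTTCA" already present; 2 new (T, G)
  "GCCAG" → prefix "GCCA" already present; 1 new (G)
Total nodes = 7 + 7 + 8 + 1 + 4 + 0 + 2 + 4 + 1 + 2 + 6 + 4 + 1 + 1 + 9 + 6 + 4 + 3 + 3 + 2 + 1 = 76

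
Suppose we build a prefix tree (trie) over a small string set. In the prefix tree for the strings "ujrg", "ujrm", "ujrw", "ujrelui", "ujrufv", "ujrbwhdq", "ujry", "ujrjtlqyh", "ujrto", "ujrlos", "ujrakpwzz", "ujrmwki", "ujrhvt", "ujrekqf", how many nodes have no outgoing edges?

13

Leaves are exactly the stored words that no other stored word extends.
Those words: "ujrakpwzz", "ujrbwhdq", "ujrekqf", "ujrelui", "ujrg", "ujrhvt", "ujrjtlqyh", "ujrlos", "ujrmwki", "ujrto", "ujrufv", "ujrw", "ujry"
Leaf count: 13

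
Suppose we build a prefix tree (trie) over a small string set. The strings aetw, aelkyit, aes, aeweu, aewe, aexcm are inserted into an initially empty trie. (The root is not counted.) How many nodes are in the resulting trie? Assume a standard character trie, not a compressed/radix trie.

Trie structure (* marks end of a word):
(root)
└─ a
   └─ e
      ├─ l
      │  └─ k
      │     └─ y
      │        └─ i
      │           └─ t *
      ├─ s *
      ├─ t
      │  └─ w *
      ├─ w
      │  └─ e *
      │     └─ u *
      └─ x
         └─ c
            └─ m *
Counting every labelled node above: 16.

16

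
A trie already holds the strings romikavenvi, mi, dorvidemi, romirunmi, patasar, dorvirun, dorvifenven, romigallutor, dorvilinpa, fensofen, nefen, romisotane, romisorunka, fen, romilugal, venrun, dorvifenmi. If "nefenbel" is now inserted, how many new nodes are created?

Walking "nefenbel" from the root, the first 5 characters ("nefen") follow existing edges; "b" is the first miss.
So 8 − 5 = 3 new nodes.

3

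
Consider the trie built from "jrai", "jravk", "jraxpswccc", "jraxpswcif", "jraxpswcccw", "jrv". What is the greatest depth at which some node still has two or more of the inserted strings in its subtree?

The deepest shared node is where two words last agree before diverging.
e.g. "jraxpswccc" and "jraxpswcccw" share the prefix "jraxpswccc" of length 10; no pair shares a longer one.
Longest shared-prefix length: 10

10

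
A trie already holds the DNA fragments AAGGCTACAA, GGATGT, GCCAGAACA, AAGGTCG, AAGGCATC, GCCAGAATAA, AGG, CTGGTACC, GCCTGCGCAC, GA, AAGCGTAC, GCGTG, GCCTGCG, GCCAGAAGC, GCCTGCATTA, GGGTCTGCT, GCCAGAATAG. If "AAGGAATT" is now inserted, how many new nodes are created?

4

Walking "AAGGAATT" from the root, the first 4 characters ("AAGG") follow existing edges; "A" is the first miss.
New nodes needed: |"AAGGAATT"| − 4 = 8 − 4 = 4.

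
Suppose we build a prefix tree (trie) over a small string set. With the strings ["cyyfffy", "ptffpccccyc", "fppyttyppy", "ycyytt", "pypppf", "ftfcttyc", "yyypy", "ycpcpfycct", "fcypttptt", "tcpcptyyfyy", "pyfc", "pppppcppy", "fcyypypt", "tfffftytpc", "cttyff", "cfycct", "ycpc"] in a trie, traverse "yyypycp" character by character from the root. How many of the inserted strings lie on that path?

Check each prefix of "yyypycp" against the stored set — each match is an end-marker on the path.
Prefixes of the query that are stored words: "yyypy"
Count: 1

1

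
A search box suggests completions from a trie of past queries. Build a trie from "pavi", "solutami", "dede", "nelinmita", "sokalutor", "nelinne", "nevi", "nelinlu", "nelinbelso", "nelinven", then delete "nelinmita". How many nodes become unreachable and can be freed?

4

Walk "nelinmita" from the leaf back toward the root, removing each node that no remaining word uses.
The suffix "mita" (4 nodes) is used only by "nelinmita"; the node for "nelin" still has the child "n", so pruning stops there.
Nodes removed: 4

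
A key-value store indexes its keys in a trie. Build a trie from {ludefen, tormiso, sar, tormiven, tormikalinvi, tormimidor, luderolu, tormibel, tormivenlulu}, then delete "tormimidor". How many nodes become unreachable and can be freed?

5

After clearing the end-marker at "tormimidor", prune upward until reaching a node still needed by another word.
The suffix "midor" (5 nodes) is used only by "tormimidor"; the node for "tormi" still has the child "s", so pruning stops there.
Nodes removed: 5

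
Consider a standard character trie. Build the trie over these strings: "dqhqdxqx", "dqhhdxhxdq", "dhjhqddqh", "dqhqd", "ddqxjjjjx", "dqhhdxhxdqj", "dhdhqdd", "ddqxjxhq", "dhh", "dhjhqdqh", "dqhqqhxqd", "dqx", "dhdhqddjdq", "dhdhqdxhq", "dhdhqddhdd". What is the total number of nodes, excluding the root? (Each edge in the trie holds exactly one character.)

Insert word by word; a character creates a node only if that edge doesn't already exist:
  "dqhqdxqx" → 8 new (d, q, h, q, d, x, q, x)
  "dqhhdxhxdq" → prefix "dqh" already present; 7 new (h, d, x, h, x, d, q)
  "dhjhqddqh" → prefix "d" already present; 8 new (h, j, h, q, d, d, q, h)
  "dqhqd" → prefix "dqhqd" already present; 0 new (none)
  "ddqxjjjjx" → prefix "d" already present; 8 new (d, q, x, j, j, j, j, x)
  "dqhhdxhxdqj" → prefix "dqhhdxhxdq" already present; 1 new (j)
  "dhdhqdd" → prefix "dh" already present; 5 new (d, h, q, d, d)
  "ddqxjxhq" → prefix "ddqxj" already present; 3 new (x, h, q)
  "dhh" → prefix "dh" already present; 1 new (h)
  "dhjhqdqh" → prefix "dhjhqd" already present; 2 new (q, h)
  "dqhqqhxqd" → prefix "dqhq" already present; 5 new (q, h, x, q, d)
  "dqx" → prefix "dq" already present; 1 new (x)
  "dhdhqddjdq" → prefix "dhdhqdd" already present; 3 new (j, d, q)
  "dhdhqdxhq" → prefix "dhdhqd" already present; 3 new (x, h, q)
  "dhdhqddhdd" → prefix "dhdhqdd" already present; 3 new (h, d, d)
Total nodes = 8 + 7 + 8 + 0 + 8 + 1 + 5 + 3 + 1 + 2 + 5 + 1 + 3 + 3 + 3 = 58

58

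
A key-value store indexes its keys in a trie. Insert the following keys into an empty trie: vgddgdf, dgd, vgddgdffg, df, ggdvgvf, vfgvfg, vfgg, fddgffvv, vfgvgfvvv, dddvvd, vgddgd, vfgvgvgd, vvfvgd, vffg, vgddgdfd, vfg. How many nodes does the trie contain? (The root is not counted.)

55

Insert word by word; a character creates a node only if that edge doesn't already exist:
  "vgddgdf" → 7 new (v, g, d, d, g, d, f)
  "dgd" → 3 new (d, g, d)
  "vgddgdffg" → prefix "vgddgdf" already present; 2 new (f, g)
  "df" → prefix "d" already present; 1 new (f)
  "ggdvgvf" → 7 new (g, g, d, v, g, v, f)
  "vfgvfg" → prefix "v" already present; 5 new (f, g, v, f, g)
  "vfgg" → prefix "vfg" already present; 1 new (g)
  "fddgffvv" → 8 new (f, d, d, g, f, f, v, v)
  "vfgvgfvvv" → prefix "vfgv" already present; 5 new (g, f, v, v, v)
  "dddvvd" → prefix "d" already present; 5 new (d, d, v, v, d)
  "vgddgd" → prefix "vgddgd" already present; 0 new (none)
  "vfgvgvgd" → prefix "vfgvg" already present; 3 new (v, g, d)
  "vvfvgd" → prefix "v" already present; 5 new (v, f, v, g, d)
  "vffg" → prefix "vf" already present; 2 new (f, g)
  "vgddgdfd" → prefix "vgddgdf" already present; 1 new (d)
  "vfg" → prefix "vfg" already present; 0 new (none)
Total nodes = 7 + 3 + 2 + 1 + 7 + 5 + 1 + 8 + 5 + 5 + 0 + 3 + 5 + 2 + 1 + 0 = 55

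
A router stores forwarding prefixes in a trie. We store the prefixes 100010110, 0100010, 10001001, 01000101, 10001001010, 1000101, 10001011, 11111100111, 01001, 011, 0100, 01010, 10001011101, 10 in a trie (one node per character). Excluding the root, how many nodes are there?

Trace insertions, counting only characters that open a new branch:
  "100010110" → 9 new (1, 0, 0, 0, 1, 0, 1, 1, 0)
  "0100010" → 7 new (0, 1, 0, 0, 0, 1, 0)
  "10001001" → prefix "100010" already present; 2 new (0, 1)
  "01000101" → prefix "0100010" already present; 1 new (1)
  "10001001010" → prefix "10001001" already present; 3 new (0, 1, 0)
  "1000101" → prefix "1000101" already present; 0 new (none)
  "10001011" → prefix "10001011" already present; 0 new (none)
  "11111100111" → prefix "1" already present; 10 new (1, 1, 1, 1, 1, 0, 0, 1, 1, 1)
  "01001" → prefix "0100" already present; 1 new (1)
  "011" → prefix "01" already present; 1 new (1)
  "0100" → prefix "0100" already present; 0 new (none)
  "01010" → prefix "010" already present; 2 new (1, 0)
  "10001011101" → prefix "10001011" already present; 3 new (1, 0, 1)
  "10" → prefix "10" already present; 0 new (none)
Total nodes = 9 + 7 + 2 + 1 + 3 + 0 + 0 + 10 + 1 + 1 + 0 + 2 + 3 + 0 = 39

39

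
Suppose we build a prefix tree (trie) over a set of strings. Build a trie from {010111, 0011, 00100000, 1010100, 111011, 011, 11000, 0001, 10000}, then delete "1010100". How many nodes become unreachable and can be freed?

5

Walk "1010100" from the leaf back toward the root, removing each node that no remaining word uses.
The suffix "10100" (5 nodes) is used only by "1010100"; the node for "10" still has the child "0", so pruning stops there.
Nodes removed: 5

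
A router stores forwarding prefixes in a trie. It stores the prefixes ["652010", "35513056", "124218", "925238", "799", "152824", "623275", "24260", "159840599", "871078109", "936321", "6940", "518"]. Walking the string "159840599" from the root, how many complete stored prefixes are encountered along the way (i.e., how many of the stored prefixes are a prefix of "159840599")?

1

Check each prefix of "159840599" against the stored set — each match is an end-marker on the path.
Prefixes of the query that are stored words: "159840599"
Count: 1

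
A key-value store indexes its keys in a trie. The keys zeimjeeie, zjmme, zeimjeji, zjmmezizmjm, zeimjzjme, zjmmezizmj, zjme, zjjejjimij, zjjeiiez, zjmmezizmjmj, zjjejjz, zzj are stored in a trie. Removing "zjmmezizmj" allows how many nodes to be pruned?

0

A node on "zjmmezizmj"'s path can go only if nothing else ends at it or branches off below it.
Every node on "zjmmezizmj" is still needed (e.g. by "zjmmezizmjm"), so nothing is freed.
Nodes removed: 0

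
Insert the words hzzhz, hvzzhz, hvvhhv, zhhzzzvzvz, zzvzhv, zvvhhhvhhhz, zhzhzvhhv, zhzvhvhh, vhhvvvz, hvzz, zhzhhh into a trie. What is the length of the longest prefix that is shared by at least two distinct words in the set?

4

Equivalently: take the maximum, over all pairs, of their longest common prefix length.
"hvzz" and "hvzzhz" agree on "hvzz" (4 characters) before diverging; nothing deeper is shared.
Longest shared-prefix length: 4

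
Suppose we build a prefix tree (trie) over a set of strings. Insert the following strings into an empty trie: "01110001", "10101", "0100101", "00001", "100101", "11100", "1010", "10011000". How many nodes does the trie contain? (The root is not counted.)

34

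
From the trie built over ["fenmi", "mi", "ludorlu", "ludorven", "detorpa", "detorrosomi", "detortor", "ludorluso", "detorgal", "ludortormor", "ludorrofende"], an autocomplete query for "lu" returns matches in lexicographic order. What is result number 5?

Filter for "lu…" and sort: "ludorlu", "ludorluso", "ludorrofende", "ludortormor", "ludorven"
Position 5: ludorven

ludorven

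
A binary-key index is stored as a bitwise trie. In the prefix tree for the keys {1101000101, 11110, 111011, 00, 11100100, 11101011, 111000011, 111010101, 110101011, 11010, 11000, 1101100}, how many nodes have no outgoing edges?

11

A leaf is a node with no children — equivalently, the end of a word that is not a proper prefix of any other stored word.
Those words: "00", "11000", "1101000101", "110101011", "1101100", "111000011", "11100100", "111010101", "11101011", "111011", "11110"
Leaf count: 11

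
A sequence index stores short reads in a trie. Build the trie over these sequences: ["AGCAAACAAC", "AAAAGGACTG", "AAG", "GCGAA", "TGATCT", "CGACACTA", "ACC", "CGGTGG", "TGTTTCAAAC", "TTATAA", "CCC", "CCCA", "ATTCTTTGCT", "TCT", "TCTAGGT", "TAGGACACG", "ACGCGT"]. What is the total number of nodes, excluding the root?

Count nodes per top-level branch (shared prefixes stored once):
  'A'-branch (AAAAGGACTG, AAG, ACC, ACGCGT, AGCAAACAAC, ATTCTTTGCT): 35 nodes
  'C'-branch (CCC, CCCA, CGACACTA, CGGTGG): 15 nodes
  'G'-branch (GCGAA): 5 nodes
  'T'-branch (TAGGACACG, TCT, TCTAGGT, TGATCT, TGTTTCAAAC, TTATAA): 33 nodes
Sum: 88

88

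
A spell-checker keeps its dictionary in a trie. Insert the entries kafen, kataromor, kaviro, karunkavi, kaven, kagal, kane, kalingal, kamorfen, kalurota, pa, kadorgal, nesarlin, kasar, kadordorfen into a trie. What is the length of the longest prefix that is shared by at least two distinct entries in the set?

Equivalently: take the maximum, over all pairs, of their longest common prefix length.
"kadordorfen" and "kadorgal" agree on "kador" (5 characters) before diverging; nothing deeper is shared.
Longest shared-prefix length: 5

5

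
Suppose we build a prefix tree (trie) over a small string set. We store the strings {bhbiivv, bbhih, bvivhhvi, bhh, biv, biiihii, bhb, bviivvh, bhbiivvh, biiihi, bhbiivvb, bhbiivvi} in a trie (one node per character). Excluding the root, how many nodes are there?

Trie structure (* marks end of a word):
(root)
└─ b
   ├─ b
   │  └─ h
   │     └─ i
   │        └─ h *
   ├─ h
   │  ├─ b *
   │  │  └─ i
   │  │     └─ i
   │  │        └─ v
   │  │           └─ v *
   │  │              ├─ b *
   │  │              ├─ h *
   │  │              └─ i *
   │  └─ h *
   ├─ i
   │  ├─ i
   │  │  └─ i
   │  │     └─ h
   │  │        └─ i *
   │  │           └─ i *
   │  └─ v *
   └─ v
      └─ i
         ├─ i
         │  └─ v
         │     └─ v
         │        └─ h *
         └─ v
            └─ h
               └─ h
                  └─ v
                     └─ i *
Counting every labelled node above: 33.

33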